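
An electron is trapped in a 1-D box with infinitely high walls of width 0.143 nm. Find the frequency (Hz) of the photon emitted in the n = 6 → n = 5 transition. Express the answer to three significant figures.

f = 4.89×10^16 Hz

E_1 = h²/(8m_eL²) = 2.946×10^-18 J and ΔE = (6² − 5²)E_1 = 3.241×10^-17 J.
f = ΔE/h = 3.241×10^-17/6.626×10^-34 = 4.89×10^16 Hz.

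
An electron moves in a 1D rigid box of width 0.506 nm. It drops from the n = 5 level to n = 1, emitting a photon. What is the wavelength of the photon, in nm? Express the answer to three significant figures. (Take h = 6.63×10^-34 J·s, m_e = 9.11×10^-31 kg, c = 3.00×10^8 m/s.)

E_1 = h²/(8m_eL²) = 2.356×10^-19 J, so ΔE = (5² − 1²)E_1 = 5.654×10^-18 J.
λ = hc/ΔE = (6.63×10^-34·3.00×10^8)/5.654×10^-18 = 3.52×10^-8 m = 35.2 nm.

λ = 35.2 nm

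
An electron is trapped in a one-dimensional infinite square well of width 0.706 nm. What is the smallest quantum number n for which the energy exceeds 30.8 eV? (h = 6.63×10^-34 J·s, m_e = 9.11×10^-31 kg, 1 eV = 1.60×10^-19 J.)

n = 7

E_1 = h²/(8m_eL²) = 1.210×10^-19 J = 0.7562 eV.
Need n² > 30.8/0.7562 = 40.73, i.e. n > 6.382.
The smallest integer satisfying this is n = 7.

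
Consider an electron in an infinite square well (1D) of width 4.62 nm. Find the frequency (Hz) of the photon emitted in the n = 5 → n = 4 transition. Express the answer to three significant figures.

E_1 = h²/(8m_eL²) = 2.823×10^-21 J and ΔE = (5² − 4²)E_1 = 2.541×10^-20 J.
f = ΔE/h = 2.541×10^-20/6.626×10^-34 = 3.83×10^13 Hz.

f = 3.83×10^13 Hz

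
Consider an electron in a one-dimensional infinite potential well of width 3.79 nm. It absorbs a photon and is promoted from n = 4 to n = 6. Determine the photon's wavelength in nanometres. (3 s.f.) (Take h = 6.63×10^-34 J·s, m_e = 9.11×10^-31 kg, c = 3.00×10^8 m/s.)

λ = 2.37×10^3 nm

E_1 = h²/(8m_eL²) = 4.199×10^-21 J, so ΔE = (6² − 4²)E_1 = 8.398×10^-20 J.
λ = hc/ΔE = (6.63×10^-34·3.00×10^8)/8.398×10^-20 = 2.37×10^-6 m = 2.37×10^3 nm.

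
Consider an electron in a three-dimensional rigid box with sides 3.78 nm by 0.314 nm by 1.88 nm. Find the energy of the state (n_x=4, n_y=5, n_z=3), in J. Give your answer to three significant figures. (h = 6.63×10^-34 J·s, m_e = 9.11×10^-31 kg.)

For a 3D rectangular well E = (h²/8m_e)·Σ n_i²/L_i² = (6.63×10^-34)²/(8·9.11×10^-31) · [4²/(3.78 nm)² + 5²/(0.314 nm)² + 3²/(1.88 nm)²].
Evaluating gives E = 1.55×10^-17 J.

E = 1.55×10^-17 J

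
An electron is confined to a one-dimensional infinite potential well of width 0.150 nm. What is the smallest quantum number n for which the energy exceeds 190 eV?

n = 4

E_1 = h²/(8m_eL²) = 2.678×10^-18 J = 16.72 eV.
Need n² > 190/16.72 = 11.36, i.e. n > 3.370.
The smallest integer satisfying this is n = 4.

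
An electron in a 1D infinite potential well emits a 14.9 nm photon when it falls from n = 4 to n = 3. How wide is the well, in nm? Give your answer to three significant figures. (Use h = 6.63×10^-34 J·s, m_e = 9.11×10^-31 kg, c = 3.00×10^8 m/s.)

L = 0.178 nm

The photon carries ΔE = hc/λ = 6.63×10^-34·3.00×10^8/1.49×10^-8 m = 1.335×10^-17 J.
Since ΔE = (4² − 3²)E_1, E_1 = 1.907×10^-18 J, and L = h/√(8m_eE_1) = 1.78×10^-10 m = 0.178 nm.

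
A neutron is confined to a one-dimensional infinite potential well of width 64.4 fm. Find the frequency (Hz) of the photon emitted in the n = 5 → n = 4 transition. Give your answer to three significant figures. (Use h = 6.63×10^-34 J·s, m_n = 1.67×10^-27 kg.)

f = 1.08×10^20 Hz

E_1 = h²/(8m_nL²) = 7.933×10^-15 J and ΔE = (5² − 4²)E_1 = 7.140×10^-14 J.
f = ΔE/h = 7.140×10^-14/6.63×10^-34 = 1.08×10^20 Hz.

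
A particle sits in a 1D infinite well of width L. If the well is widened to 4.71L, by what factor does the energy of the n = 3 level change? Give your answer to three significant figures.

0.0451

E_n ∝ 1/L², so the energy scales by 1/4.71² = 0.0451.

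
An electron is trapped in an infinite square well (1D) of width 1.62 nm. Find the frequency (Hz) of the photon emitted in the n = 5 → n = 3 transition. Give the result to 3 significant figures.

E_1 = h²/(8m_eL²) = 2.296×10^-20 J and ΔE = (5² − 3²)E_1 = 3.674×10^-19 J.
f = ΔE/h = 3.674×10^-19/6.626×10^-34 = 5.54×10^14 Hz.

f = 5.54×10^14 Hz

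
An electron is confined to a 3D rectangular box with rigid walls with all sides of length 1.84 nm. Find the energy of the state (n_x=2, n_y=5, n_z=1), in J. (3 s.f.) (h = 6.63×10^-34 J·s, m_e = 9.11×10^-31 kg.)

E = 5.34×10^-19 J

For a 3D rectangular well E = (h²/8m_e)·Σ n_i²/L_i² = (6.63×10^-34)²/(8·9.11×10^-31) · [2²/(1.84 nm)² + 5²/(1.84 nm)² + 1²/(1.84 nm)²].
Evaluating gives E = 5.34×10^-19 J.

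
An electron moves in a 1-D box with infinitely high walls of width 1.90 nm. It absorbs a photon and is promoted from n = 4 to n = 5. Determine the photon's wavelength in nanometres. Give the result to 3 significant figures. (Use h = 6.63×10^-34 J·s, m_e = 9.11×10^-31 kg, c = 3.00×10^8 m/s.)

E_1 = h²/(8m_eL²) = 1.671×10^-20 J, so ΔE = (5² − 4²)E_1 = 1.504×10^-19 J.
λ = hc/ΔE = (6.63×10^-34·3.00×10^8)/1.504×10^-19 = 1.32×10^-6 m = 1.32×10^3 nm.

λ = 1.32×10^3 nm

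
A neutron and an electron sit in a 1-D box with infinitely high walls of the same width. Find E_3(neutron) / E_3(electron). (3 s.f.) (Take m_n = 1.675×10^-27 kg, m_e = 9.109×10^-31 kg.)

5.44×10^-4

E_n ∝ 1/m at fixed n and L, so the ratio is m_e/m_n = 9.109×10^-31/1.675×10^-27 = 5.44×10^-4.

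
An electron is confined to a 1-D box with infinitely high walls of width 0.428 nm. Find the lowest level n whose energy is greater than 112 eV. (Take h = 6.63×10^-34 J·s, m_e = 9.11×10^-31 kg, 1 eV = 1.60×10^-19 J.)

n = 8

E_1 = h²/(8m_eL²) = 3.293×10^-19 J = 2.058 eV.
Need n² > 112/2.058 = 54.42, i.e. n > 7.377.
The smallest integer satisfying this is n = 8.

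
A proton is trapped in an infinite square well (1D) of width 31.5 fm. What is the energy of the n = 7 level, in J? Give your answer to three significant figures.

E_7 = 1.62×10^-12 J

For an infinite well E_n = n²h²/(8m_pL²), so E_1 = h²/(8m_pL²) = (6.626×10^-34)²/(8·1.673×10^-27·(3.15×10^-14 m)²) = 3.306×10^-14 J.
Then E_7 = 7²·E_1 = 49·3.306×10^-14 J = 1.62×10^-12 J.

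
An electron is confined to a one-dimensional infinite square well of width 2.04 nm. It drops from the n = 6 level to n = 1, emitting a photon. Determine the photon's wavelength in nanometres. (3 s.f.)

λ = 392 nm

E_1 = h²/(8m_eL²) = 1.448×10^-20 J, so ΔE = (6² − 1²)E_1 = 5.068×10^-19 J.
λ = hc/ΔE = (6.626×10^-34·2.998×10^8)/5.068×10^-19 = 3.92×10^-7 m = 392 nm.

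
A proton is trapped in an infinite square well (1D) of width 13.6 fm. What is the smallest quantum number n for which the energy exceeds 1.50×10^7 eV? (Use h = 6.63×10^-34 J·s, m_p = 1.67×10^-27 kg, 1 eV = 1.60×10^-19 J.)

E_1 = h²/(8m_pL²) = 1.779×10^-13 J = 1.112×10^6 eV.
Need n² > 1.50×10^7/1.112×10^6 = 13.49, i.e. n > 3.673.
The smallest integer satisfying this is n = 4.

n = 4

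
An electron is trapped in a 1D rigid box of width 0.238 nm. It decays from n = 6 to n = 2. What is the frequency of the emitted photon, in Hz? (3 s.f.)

f = 5.14×10^16 Hz

E_1 = h²/(8m_eL²) = 1.064×10^-18 J and ΔE = (6² − 2²)E_1 = 3.405×10^-17 J.
f = ΔE/h = 3.405×10^-17/6.626×10^-34 = 5.14×10^16 Hz.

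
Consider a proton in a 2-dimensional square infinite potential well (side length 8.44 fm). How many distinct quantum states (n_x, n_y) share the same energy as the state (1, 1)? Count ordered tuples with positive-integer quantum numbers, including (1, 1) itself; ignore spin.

degeneracy = 1

The level has n_x² + n_y² = 2. The ordered positive-integer solutions are (1, 1).
That gives 1 state.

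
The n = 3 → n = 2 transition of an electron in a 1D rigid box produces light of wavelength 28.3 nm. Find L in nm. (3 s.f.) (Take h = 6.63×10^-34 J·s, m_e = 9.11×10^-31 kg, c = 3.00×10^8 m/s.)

L = 0.207 nm

The photon carries ΔE = hc/λ = 6.63×10^-34·3.00×10^8/2.83×10^-8 m = 7.028×10^-18 J.
Since ΔE = (3² − 2²)E_1, E_1 = 1.406×10^-18 J, and L = h/√(8m_eE_1) = 2.07×10^-10 m = 0.207 nm.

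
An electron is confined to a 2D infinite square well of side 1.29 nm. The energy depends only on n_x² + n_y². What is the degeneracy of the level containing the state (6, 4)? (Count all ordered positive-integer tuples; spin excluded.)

The level has n_x² + n_y² = 52. The ordered positive-integer solutions are (4, 6), (6, 4).
That gives 2 states.

degeneracy = 2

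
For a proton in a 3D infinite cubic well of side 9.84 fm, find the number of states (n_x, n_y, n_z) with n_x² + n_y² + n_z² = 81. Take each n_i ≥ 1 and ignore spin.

degeneracy = 12

The level has n_x² + n_y² + n_z² = 81. The ordered positive-integer solutions are (1, 4, 8), (1, 8, 4), (3, 6, 6), (4, 1, 8), (4, 4, 7), (4, 7, 4), (4, 8, 1), (6, 3, 6), (6, 6, 3), (7, 4, 4), (8, 1, 4), (8, 4, 1).
That gives 12 states.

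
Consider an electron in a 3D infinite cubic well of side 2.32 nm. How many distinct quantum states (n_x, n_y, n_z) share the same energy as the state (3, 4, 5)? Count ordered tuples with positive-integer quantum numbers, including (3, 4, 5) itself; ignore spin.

The level has n_x² + n_y² + n_z² = 50. The ordered positive-integer solutions are (3, 4, 5), (3, 5, 4), (4, 3, 5), (4, 5, 3), (5, 3, 4), (5, 4, 3).
That gives 6 states.

degeneracy = 6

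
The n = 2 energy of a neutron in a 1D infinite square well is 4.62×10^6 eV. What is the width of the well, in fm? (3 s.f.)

L = 13.3 fm

From E_n = n²h²/(8m_nL²), L = n·h/√(8m_nE_n).
E_2 = 4.62×10^6 eV = 7.401×10^-13 J, so L = 2·6.626×10^-34/√(8·1.675×10^-27·7.401×10^-13) = 1.33×10^-14 m = 13.3 fm.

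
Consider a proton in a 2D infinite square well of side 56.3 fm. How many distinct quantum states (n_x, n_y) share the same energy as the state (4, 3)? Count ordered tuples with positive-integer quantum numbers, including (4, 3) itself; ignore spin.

degeneracy = 2

The level has n_x² + n_y² = 25. The ordered positive-integer solutions are (3, 4), (4, 3).
That gives 2 states.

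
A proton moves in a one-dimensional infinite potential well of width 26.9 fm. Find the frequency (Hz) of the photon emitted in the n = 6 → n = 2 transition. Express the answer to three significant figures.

E_1 = h²/(8m_pL²) = 4.533×10^-14 J and ΔE = (6² − 2²)E_1 = 1.451×10^-12 J.
f = ΔE/h = 1.451×10^-12/6.626×10^-34 = 2.19×10^21 Hz.

f = 2.19×10^21 Hz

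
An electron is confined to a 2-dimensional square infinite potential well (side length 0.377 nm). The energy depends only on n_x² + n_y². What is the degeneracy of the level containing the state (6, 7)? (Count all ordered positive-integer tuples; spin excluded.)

degeneracy = 4

The level has n_x² + n_y² = 85. The ordered positive-integer solutions are (2, 9), (6, 7), (7, 6), (9, 2).
That gives 4 states.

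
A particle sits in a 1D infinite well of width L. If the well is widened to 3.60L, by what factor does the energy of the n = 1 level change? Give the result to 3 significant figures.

E_n ∝ 1/L², so the energy scales by 1/3.60² = 0.0772.

0.0772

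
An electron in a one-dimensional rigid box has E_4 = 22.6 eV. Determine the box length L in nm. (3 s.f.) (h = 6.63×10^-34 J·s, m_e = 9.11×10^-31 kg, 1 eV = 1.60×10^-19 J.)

L = 0.517 nm

From E_n = n²h²/(8m_eL²), L = n·h/√(8m_eE_n).
E_4 = 22.6 eV = 3.616×10^-18 J, so L = 4·6.63×10^-34/√(8·9.11×10^-31·3.616×10^-18) = 5.17×10^-10 m = 0.517 nm.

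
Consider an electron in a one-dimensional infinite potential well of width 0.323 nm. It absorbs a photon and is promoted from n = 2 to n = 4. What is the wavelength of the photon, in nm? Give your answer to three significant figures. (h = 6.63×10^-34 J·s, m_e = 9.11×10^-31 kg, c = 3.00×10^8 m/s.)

λ = 28.7 nm

E_1 = h²/(8m_eL²) = 5.781×10^-19 J, so ΔE = (4² − 2²)E_1 = 6.937×10^-18 J.
λ = hc/ΔE = (6.63×10^-34·3.00×10^8)/6.937×10^-18 = 2.87×10^-8 m = 28.7 nm.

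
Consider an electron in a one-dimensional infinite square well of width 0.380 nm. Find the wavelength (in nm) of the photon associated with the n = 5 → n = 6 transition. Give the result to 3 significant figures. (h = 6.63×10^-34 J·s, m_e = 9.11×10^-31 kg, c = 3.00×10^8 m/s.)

λ = 43.3 nm

E_1 = h²/(8m_eL²) = 4.177×10^-19 J, so ΔE = (6² − 5²)E_1 = 4.595×10^-18 J.
λ = hc/ΔE = (6.63×10^-34·3.00×10^8)/4.595×10^-18 = 4.33×10^-8 m = 43.3 nm.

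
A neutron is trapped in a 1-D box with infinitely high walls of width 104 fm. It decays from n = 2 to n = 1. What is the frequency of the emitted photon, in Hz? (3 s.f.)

E_1 = h²/(8m_nL²) = 3.029×10^-15 J and ΔE = (2² − 1²)E_1 = 9.087×10^-15 J.
f = ΔE/h = 9.087×10^-15/6.626×10^-34 = 1.37×10^19 Hz.

f = 1.37×10^19 Hz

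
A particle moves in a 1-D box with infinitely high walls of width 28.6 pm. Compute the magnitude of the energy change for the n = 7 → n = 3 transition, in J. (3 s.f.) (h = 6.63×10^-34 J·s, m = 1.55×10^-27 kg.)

E_1 = h²/(8mL²) = 4.334×10^-20 J.
|ΔE| = |7² − 3²|·E_1 = 40·4.334×10^-20 J = 1.73×10^-18 J.

|ΔE| = 1.73×10^-18 J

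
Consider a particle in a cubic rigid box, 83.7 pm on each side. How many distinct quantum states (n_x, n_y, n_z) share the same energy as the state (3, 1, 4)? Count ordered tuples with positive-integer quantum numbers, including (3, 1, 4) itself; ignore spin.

degeneracy = 6

The level has n_x² + n_y² + n_z² = 26. The ordered positive-integer solutions are (1, 3, 4), (1, 4, 3), (3, 1, 4), (3, 4, 1), (4, 1, 3), (4, 3, 1).
That gives 6 states.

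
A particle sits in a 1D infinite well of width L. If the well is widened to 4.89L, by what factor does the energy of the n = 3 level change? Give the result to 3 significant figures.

E_n ∝ 1/L², so the energy scales by 1/4.89² = 0.0418.

0.0418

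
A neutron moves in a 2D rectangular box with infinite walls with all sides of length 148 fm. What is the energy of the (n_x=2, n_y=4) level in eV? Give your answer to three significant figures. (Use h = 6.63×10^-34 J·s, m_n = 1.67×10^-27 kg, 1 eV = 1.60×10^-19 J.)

For a 2D rectangular well E = (h²/8m_n)·Σ n_i²/L_i² = (6.63×10^-34)²/(8·1.67×10^-27) · [2²/(148 fm)² + 4²/(148 fm)²].
Evaluating gives E = 3.004×10^-14 J = 1.88×10^5 eV.

E = 1.88×10^5 eV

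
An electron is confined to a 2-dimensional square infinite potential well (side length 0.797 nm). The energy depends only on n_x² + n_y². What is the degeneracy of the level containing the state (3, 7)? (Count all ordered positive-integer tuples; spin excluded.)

degeneracy = 2

The level has n_x² + n_y² = 58. The ordered positive-integer solutions are (3, 7), (7, 3).
That gives 2 states.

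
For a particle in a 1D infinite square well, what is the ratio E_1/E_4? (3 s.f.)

E_n ∝ n², so E_1/E_4 = 1²/4² = 1/16 = 0.0625.

0.0625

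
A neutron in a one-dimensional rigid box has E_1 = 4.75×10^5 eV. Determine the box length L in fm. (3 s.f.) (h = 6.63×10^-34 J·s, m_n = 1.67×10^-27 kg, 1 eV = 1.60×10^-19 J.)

From E_n = n²h²/(8m_nL²), L = n·h/√(8m_nE_n).
E_1 = 4.75×10^5 eV = 7.600×10^-14 J, so L = 1·6.63×10^-34/√(8·1.67×10^-27·7.600×10^-14) = 2.08×10^-14 m = 20.8 fm.

L = 20.8 fm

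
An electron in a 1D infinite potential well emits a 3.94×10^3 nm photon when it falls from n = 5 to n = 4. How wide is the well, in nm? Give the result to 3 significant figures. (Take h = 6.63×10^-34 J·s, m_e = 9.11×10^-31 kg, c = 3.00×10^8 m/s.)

The photon carries ΔE = hc/λ = 6.63×10^-34·3.00×10^8/3.94×10^-6 m = 5.048×10^-20 J.
Since ΔE = (5² − 4²)E_1, E_1 = 5.609×10^-21 J, and L = h/√(8m_eE_1) = 3.28×10^-9 m = 3.28 nm.

L = 3.28 nm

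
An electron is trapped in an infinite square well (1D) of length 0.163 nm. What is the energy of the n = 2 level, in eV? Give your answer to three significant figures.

For an infinite well E_n = n²h²/(8m_eL²), so E_1 = h²/(8m_eL²) = (6.626×10^-34)²/(8·9.109×10^-31·(1.63×10^-10 m)²) = 2.268×10^-18 J.
Then E_2 = 2²·E_1 = 4·2.268×10^-18 J = 9.072×10^-18 J.
Converting, E_2 = 9.072×10^-18 J / (1.602×10^-19 J/eV) = 56.6 eV.

E_2 = 56.6 eV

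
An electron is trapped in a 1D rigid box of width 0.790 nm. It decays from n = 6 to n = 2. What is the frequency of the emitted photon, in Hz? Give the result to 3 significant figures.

E_1 = h²/(8m_eL²) = 9.654×10^-20 J and ΔE = (6² − 2²)E_1 = 3.089×10^-18 J.
f = ΔE/h = 3.089×10^-18/6.626×10^-34 = 4.66×10^15 Hz.

f = 4.66×10^15 Hz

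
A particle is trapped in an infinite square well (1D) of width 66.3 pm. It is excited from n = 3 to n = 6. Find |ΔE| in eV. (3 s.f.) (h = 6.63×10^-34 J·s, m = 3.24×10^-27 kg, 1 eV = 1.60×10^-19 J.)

E_1 = h²/(8mL²) = 3.858×10^-21 J.
|ΔE| = |3² − 6²|·E_1 = 27·3.858×10^-21 J = 1.042×10^-19 J = 0.651 eV.

|ΔE| = 0.651 eV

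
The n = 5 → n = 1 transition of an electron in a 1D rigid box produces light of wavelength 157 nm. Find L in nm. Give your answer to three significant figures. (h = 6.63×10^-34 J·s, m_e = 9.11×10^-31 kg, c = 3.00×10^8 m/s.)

The photon carries ΔE = hc/λ = 6.63×10^-34·3.00×10^8/1.57×10^-7 m = 1.267×10^-18 J.
Since ΔE = (5² − 1²)E_1, E_1 = 5.279×10^-20 J, and L = h/√(8m_eE_1) = 1.07×10^-9 m = 1.07 nm.

L = 1.07 nm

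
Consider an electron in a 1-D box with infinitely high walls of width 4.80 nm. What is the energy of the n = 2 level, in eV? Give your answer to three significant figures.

E_2 = 0.0653 eV

For an infinite well E_n = n²h²/(8m_eL²), so E_1 = h²/(8m_eL²) = (6.626×10^-34)²/(8·9.109×10^-31·(4.80×10^-9 m)²) = 2.615×10^-21 J.
Then E_2 = 2²·E_1 = 4·2.615×10^-21 J = 1.046×10^-20 J.
Converting, E_2 = 1.046×10^-20 J / (1.602×10^-19 J/eV) = 0.0653 eV.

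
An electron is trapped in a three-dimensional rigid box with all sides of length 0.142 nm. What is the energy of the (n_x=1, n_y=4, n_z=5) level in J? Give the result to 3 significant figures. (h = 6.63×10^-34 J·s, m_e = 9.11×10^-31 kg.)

E = 1.26×10^-16 J

For a 3D rectangular well E = (h²/8m_e)·Σ n_i²/L_i² = (6.63×10^-34)²/(8·9.11×10^-31) · [1²/(0.142 nm)² + 4²/(0.142 nm)² + 5²/(0.142 nm)²].
Evaluating gives E = 1.26×10^-16 J.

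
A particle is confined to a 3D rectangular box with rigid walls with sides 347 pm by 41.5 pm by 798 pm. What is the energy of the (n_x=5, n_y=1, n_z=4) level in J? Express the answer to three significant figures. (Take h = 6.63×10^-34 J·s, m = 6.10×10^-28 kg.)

For a 3D rectangular well E = (h²/8m)·Σ n_i²/L_i² = (6.63×10^-34)²/(8·6.10×10^-28) · [5²/(347 pm)² + 1²/(41.5 pm)² + 4²/(798 pm)²].
Evaluating gives E = 7.33×10^-20 J.

E = 7.33×10^-20 J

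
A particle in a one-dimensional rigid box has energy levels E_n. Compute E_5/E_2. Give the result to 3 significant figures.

6.25

E_n ∝ n², so E_5/E_2 = 5²/2² = 25/4 = 6.25.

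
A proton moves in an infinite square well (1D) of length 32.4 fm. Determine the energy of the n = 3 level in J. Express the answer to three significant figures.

For an infinite well E_n = n²h²/(8m_pL²), so E_1 = h²/(8m_pL²) = (6.626×10^-34)²/(8·1.673×10^-27·(3.24×10^-14 m)²) = 3.125×10^-14 J.
Then E_3 = 3²·E_1 = 9·3.125×10^-14 J = 2.81×10^-13 J.

E_3 = 2.81×10^-13 J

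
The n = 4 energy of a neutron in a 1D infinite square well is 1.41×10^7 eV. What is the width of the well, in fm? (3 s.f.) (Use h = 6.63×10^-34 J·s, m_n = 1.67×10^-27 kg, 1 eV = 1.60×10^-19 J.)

From E_n = n²h²/(8m_nL²), L = n·h/√(8m_nE_n).
E_4 = 1.41×10^7 eV = 2.256×10^-12 J, so L = 4·6.63×10^-34/√(8·1.67×10^-27·2.256×10^-12) = 1.53×10^-14 m = 15.3 fm.

L = 15.3 fm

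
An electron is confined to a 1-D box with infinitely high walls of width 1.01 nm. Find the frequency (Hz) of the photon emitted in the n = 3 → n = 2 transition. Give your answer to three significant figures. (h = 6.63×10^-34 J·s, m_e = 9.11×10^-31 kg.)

E_1 = h²/(8m_eL²) = 5.913×10^-20 J and ΔE = (3² − 2²)E_1 = 2.957×10^-19 J.
f = ΔE/h = 2.957×10^-19/6.63×10^-34 = 4.46×10^14 Hz.

f = 4.46×10^14 Hz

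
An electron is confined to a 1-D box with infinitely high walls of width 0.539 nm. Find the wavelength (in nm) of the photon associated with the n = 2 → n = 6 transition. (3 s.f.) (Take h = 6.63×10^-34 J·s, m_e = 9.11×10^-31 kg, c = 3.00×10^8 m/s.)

λ = 29.9 nm

E_1 = h²/(8m_eL²) = 2.076×10^-19 J, so ΔE = (6² − 2²)E_1 = 6.643×10^-18 J.
λ = hc/ΔE = (6.63×10^-34·3.00×10^8)/6.643×10^-18 = 2.99×10^-8 m = 29.9 nm.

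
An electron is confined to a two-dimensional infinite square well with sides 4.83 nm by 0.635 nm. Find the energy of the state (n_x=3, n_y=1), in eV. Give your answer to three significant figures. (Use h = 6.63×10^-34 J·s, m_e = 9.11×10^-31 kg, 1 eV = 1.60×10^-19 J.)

For a 2D rectangular well E = (h²/8m_e)·Σ n_i²/L_i² = (6.63×10^-34)²/(8·9.11×10^-31) · [3²/(4.83 nm)² + 1²/(0.635 nm)²].
Evaluating gives E = 1.728×10^-19 J = 1.08 eV.

E = 1.08 eV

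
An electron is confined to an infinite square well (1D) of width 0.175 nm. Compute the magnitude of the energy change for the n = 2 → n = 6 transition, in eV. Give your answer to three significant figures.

|ΔE| = 393 eV

E_1 = h²/(8m_eL²) = 1.967×10^-18 J.
|ΔE| = |2² − 6²|·E_1 = 32·1.967×10^-18 J = 6.294×10^-17 J = 393 eV.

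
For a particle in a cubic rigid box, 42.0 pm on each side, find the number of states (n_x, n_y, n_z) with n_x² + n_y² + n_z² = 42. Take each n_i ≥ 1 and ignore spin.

The level has n_x² + n_y² + n_z² = 42. The ordered positive-integer solutions are (1, 4, 5), (1, 5, 4), (4, 1, 5), (4, 5, 1), (5, 1, 4), (5, 4, 1).
That gives 6 states.

degeneracy = 6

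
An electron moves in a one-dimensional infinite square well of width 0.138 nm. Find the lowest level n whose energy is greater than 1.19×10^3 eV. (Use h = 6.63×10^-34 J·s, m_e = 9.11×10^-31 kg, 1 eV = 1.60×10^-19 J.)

E_1 = h²/(8m_eL²) = 3.167×10^-18 J = 19.79 eV.
Need n² > 1.19×10^3/19.79 = 60.13, i.e. n > 7.754.
The smallest integer satisfying this is n = 8.

n = 8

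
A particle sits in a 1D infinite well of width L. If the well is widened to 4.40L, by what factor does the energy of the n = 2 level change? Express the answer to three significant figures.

0.0517

E_n ∝ 1/L², so the energy scales by 1/4.40² = 0.0517.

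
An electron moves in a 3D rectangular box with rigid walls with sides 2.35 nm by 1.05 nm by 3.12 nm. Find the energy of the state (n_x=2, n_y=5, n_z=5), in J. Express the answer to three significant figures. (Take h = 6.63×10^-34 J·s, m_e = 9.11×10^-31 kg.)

For a 3D rectangular well E = (h²/8m_e)·Σ n_i²/L_i² = (6.63×10^-34)²/(8·9.11×10^-31) · [2²/(2.35 nm)² + 5²/(1.05 nm)² + 5²/(3.12 nm)²].
Evaluating gives E = 1.57×10^-18 J.

E = 1.57×10^-18 J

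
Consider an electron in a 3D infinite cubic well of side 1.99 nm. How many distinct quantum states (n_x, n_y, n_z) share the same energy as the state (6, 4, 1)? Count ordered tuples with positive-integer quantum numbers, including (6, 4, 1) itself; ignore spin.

The level has n_x² + n_y² + n_z² = 53. The ordered positive-integer solutions are (1, 4, 6), (1, 6, 4), (4, 1, 6), (4, 6, 1), (6, 1, 4), (6, 4, 1).
That gives 6 states.

degeneracy = 6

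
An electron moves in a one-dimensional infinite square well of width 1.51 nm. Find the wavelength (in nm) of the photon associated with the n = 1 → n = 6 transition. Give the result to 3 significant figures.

E_1 = h²/(8m_eL²) = 2.642×10^-20 J, so ΔE = (6² − 1²)E_1 = 9.247×10^-19 J.
λ = hc/ΔE = (6.626×10^-34·2.998×10^8)/9.247×10^-19 = 2.15×10^-7 m = 215 nm.

λ = 215 nm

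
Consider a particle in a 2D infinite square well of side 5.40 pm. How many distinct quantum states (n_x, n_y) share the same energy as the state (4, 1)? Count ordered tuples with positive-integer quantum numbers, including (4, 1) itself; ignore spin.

degeneracy = 2

The level has n_x² + n_y² = 17. The ordered positive-integer solutions are (1, 4), (4, 1).
That gives 2 states.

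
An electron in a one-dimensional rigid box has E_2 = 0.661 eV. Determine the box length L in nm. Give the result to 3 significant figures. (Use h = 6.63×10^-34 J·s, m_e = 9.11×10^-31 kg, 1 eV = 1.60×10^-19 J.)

L = 1.51 nm

From E_n = n²h²/(8m_eL²), L = n·h/√(8m_eE_n).
E_2 = 0.661 eV = 1.058×10^-19 J, so L = 2·6.63×10^-34/√(8·9.11×10^-31·1.058×10^-19) = 1.51×10^-9 m = 1.51 nm.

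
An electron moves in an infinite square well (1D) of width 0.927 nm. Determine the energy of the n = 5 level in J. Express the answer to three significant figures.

For an infinite well E_n = n²h²/(8m_eL²), so E_1 = h²/(8m_eL²) = (6.626×10^-34)²/(8·9.109×10^-31·(9.27×10^-10 m)²) = 7.011×10^-20 J.
Then E_5 = 5²·E_1 = 25·7.011×10^-20 J = 1.75×10^-18 J.

E_5 = 1.75×10^-18 J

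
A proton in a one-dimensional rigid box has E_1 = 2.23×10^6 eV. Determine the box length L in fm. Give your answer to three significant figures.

From E_n = n²h²/(8m_pL²), L = n·h/√(8m_pE_n).
E_1 = 2.23×10^6 eV = 3.572×10^-13 J, so L = 1·6.626×10^-34/√(8·1.673×10^-27·3.572×10^-13) = 9.58×10^-15 m = 9.58 fm.

L = 9.58 fm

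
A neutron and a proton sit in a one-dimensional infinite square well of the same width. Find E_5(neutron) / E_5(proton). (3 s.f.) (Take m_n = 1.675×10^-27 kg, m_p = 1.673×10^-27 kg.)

0.999

E_n ∝ 1/m at fixed n and L, so the ratio is m_p/m_n = 1.673×10^-27/1.675×10^-27 = 0.999.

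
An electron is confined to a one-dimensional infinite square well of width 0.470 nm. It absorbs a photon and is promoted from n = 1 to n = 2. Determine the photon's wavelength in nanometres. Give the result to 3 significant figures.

E_1 = h²/(8m_eL²) = 2.727×10^-19 J, so ΔE = (2² − 1²)E_1 = 8.181×10^-19 J.
λ = hc/ΔE = (6.626×10^-34·2.998×10^8)/8.181×10^-19 = 2.43×10^-7 m = 243 nm.

λ = 243 nm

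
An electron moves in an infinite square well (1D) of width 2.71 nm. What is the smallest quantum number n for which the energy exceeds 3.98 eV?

E_1 = h²/(8m_eL²) = 8.204×10^-21 J = 0.05121 eV.
Need n² > 3.98/0.05121 = 77.72, i.e. n > 8.816.
The smallest integer satisfying this is n = 9.

n = 9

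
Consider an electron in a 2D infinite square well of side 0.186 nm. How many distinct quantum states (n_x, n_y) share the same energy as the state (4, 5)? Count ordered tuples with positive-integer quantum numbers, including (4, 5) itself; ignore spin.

degeneracy = 2

The level has n_x² + n_y² = 41. The ordered positive-integer solutions are (4, 5), (5, 4).
That gives 2 states.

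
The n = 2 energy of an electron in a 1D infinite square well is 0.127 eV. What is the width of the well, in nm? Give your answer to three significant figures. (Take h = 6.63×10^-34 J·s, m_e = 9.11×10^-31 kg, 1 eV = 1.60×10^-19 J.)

L = 3.45 nm

From E_n = n²h²/(8m_eL²), L = n·h/√(8m_eE_n).
E_2 = 0.127 eV = 2.032×10^-20 J, so L = 2·6.63×10^-34/√(8·9.11×10^-31·2.032×10^-20) = 3.45×10^-9 m = 3.45 nm.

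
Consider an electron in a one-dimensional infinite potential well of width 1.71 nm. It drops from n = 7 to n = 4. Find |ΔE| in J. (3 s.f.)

E_1 = h²/(8m_eL²) = 2.060×10^-20 J.
|ΔE| = |7² − 4²|·E_1 = 33·2.060×10^-20 J = 6.80×10^-19 J.

|ΔE| = 6.80×10^-19 J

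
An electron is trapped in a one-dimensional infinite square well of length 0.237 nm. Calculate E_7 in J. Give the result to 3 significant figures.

E_7 = 5.26×10^-17 J

For an infinite well E_n = n²h²/(8m_eL²), so E_1 = h²/(8m_eL²) = (6.626×10^-34)²/(8·9.109×10^-31·(2.37×10^-10 m)²) = 1.073×10^-18 J.
Then E_7 = 7²·E_1 = 49·1.073×10^-18 J = 5.26×10^-17 J.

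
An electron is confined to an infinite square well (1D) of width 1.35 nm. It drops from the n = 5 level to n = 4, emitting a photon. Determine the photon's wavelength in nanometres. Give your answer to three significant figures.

E_1 = h²/(8m_eL²) = 3.306×10^-20 J, so ΔE = (5² − 4²)E_1 = 2.975×10^-19 J.
λ = hc/ΔE = (6.626×10^-34·2.998×10^8)/2.975×10^-19 = 6.68×10^-7 m = 668 nm.

λ = 668 nm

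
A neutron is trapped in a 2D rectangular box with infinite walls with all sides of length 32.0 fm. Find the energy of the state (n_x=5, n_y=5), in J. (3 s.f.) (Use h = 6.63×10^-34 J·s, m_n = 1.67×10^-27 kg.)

For a 2D rectangular well E = (h²/8m_n)·Σ n_i²/L_i² = (6.63×10^-34)²/(8·1.67×10^-27) · [5²/(32.0 fm)² + 5²/(32.0 fm)²].
Evaluating gives E = 1.61×10^-12 J.

E = 1.61×10^-12 J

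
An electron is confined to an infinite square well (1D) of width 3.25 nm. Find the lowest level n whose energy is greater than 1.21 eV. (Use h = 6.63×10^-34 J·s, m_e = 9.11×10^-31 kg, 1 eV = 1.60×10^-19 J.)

n = 6

E_1 = h²/(8m_eL²) = 5.710×10^-21 J = 0.03569 eV.
Need n² > 1.21/0.03569 = 33.90, i.e. n > 5.822.
The smallest integer satisfying this is n = 6.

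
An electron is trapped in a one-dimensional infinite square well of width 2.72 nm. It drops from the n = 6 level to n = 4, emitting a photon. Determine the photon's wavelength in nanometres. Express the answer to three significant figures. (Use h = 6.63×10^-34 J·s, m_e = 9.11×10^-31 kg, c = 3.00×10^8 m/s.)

λ = 1.22×10^3 nm

E_1 = h²/(8m_eL²) = 8.152×10^-21 J, so ΔE = (6² − 4²)E_1 = 1.630×10^-19 J.
λ = hc/ΔE = (6.63×10^-34·3.00×10^8)/1.630×10^-19 = 1.22×10^-6 m = 1.22×10^3 nm.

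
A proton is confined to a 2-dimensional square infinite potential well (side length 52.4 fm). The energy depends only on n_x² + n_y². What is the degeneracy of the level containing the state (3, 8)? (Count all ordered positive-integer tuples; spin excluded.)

degeneracy = 2

The level has n_x² + n_y² = 73. The ordered positive-integer solutions are (3, 8), (8, 3).
That gives 2 states.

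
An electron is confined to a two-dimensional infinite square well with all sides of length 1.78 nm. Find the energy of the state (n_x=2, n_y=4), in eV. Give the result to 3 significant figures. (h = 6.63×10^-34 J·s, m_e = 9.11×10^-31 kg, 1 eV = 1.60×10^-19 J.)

For a 2D rectangular well E = (h²/8m_e)·Σ n_i²/L_i² = (6.63×10^-34)²/(8·9.11×10^-31) · [2²/(1.78 nm)² + 4²/(1.78 nm)²].
Evaluating gives E = 3.807×10^-19 J = 2.38 eV.

E = 2.38 eV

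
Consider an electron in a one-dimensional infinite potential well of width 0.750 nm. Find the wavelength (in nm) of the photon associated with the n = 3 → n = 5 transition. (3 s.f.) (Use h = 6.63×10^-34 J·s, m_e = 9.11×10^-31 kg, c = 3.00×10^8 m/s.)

λ = 116 nm

E_1 = h²/(8m_eL²) = 1.072×10^-19 J, so ΔE = (5² − 3²)E_1 = 1.715×10^-18 J.
λ = hc/ΔE = (6.63×10^-34·3.00×10^8)/1.715×10^-18 = 1.16×10^-7 m = 116 nm.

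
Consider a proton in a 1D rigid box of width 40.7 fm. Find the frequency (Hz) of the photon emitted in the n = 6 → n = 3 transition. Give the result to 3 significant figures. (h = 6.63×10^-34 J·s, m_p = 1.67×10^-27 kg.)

E_1 = h²/(8m_pL²) = 1.986×10^-14 J and ΔE = (6² − 3²)E_1 = 5.362×10^-13 J.
f = ΔE/h = 5.362×10^-13/6.63×10^-34 = 8.09×10^20 Hz.

f = 8.09×10^20 Hz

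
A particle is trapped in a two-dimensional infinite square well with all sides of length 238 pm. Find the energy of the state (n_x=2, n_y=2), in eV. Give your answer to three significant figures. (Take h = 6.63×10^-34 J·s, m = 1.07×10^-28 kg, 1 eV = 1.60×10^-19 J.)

E = 0.453 eV

For a 2D rectangular well E = (h²/8m)·Σ n_i²/L_i² = (6.63×10^-34)²/(8·1.07×10^-28) · [2²/(238 pm)² + 2²/(238 pm)²].
Evaluating gives E = 7.253×10^-20 J = 0.453 eV.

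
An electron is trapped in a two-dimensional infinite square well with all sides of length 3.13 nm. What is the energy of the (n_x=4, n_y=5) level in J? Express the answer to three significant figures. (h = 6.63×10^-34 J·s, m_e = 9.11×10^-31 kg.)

E = 2.52×10^-19 J

For a 2D rectangular well E = (h²/8m_e)·Σ n_i²/L_i² = (6.63×10^-34)²/(8·9.11×10^-31) · [4²/(3.13 nm)² + 5²/(3.13 nm)²].
Evaluating gives E = 2.52×10^-19 J.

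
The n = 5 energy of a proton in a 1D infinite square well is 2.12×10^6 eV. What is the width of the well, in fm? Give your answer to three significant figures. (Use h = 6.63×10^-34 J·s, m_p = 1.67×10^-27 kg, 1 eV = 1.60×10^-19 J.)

From E_n = n²h²/(8m_pL²), L = n·h/√(8m_pE_n).
E_5 = 2.12×10^6 eV = 3.392×10^-13 J, so L = 5·6.63×10^-34/√(8·1.67×10^-27·3.392×10^-13) = 4.92×10^-14 m = 49.2 fm.

L = 49.2 fm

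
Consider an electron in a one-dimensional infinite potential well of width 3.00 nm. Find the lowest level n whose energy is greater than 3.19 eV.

n = 9

E_1 = h²/(8m_eL²) = 6.694×10^-21 J = 0.04179 eV.
Need n² > 3.19/0.04179 = 76.33, i.e. n > 8.737.
The smallest integer satisfying this is n = 9.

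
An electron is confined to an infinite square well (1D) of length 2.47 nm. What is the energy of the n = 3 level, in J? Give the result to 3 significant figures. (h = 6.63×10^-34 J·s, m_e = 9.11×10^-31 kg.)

E_3 = 8.90×10^-20 J

For an infinite well E_n = n²h²/(8m_eL²), so E_1 = h²/(8m_eL²) = (6.63×10^-34)²/(8·9.11×10^-31·(2.47×10^-9 m)²) = 9.886×10^-21 J.
Then E_3 = 3²·E_1 = 9·9.886×10^-21 J = 8.90×10^-20 J.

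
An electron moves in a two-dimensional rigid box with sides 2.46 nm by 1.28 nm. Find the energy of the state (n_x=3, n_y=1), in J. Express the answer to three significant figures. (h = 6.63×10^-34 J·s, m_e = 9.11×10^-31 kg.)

E = 1.27×10^-19 J

For a 2D rectangular well E = (h²/8m_e)·Σ n_i²/L_i² = (6.63×10^-34)²/(8·9.11×10^-31) · [3²/(2.46 nm)² + 1²/(1.28 nm)²].
Evaluating gives E = 1.27×10^-19 J.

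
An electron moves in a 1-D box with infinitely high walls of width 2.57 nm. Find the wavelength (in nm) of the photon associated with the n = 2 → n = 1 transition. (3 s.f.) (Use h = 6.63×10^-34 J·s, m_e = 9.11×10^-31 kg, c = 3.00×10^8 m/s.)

E_1 = h²/(8m_eL²) = 9.132×10^-21 J, so ΔE = (2² − 1²)E_1 = 2.740×10^-20 J.
λ = hc/ΔE = (6.63×10^-34·3.00×10^8)/2.740×10^-20 = 7.26×10^-6 m = 7.26×10^3 nm.

λ = 7.26×10^3 nm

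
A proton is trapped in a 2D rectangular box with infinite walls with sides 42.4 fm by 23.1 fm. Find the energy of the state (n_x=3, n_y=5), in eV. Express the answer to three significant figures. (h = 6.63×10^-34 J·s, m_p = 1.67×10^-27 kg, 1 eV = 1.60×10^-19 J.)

For a 2D rectangular well E = (h²/8m_p)·Σ n_i²/L_i² = (6.63×10^-34)²/(8·1.67×10^-27) · [3²/(42.4 fm)² + 5²/(23.1 fm)²].
Evaluating gives E = 1.706×10^-12 J = 1.07×10^7 eV.

E = 1.07×10^7 eV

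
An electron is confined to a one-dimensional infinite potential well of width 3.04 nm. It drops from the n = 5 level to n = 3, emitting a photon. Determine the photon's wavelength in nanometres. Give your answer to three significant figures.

E_1 = h²/(8m_eL²) = 6.519×10^-21 J, so ΔE = (5² − 3²)E_1 = 1.043×10^-19 J.
λ = hc/ΔE = (6.626×10^-34·2.998×10^8)/1.043×10^-19 = 1.90×10^-6 m = 1.90×10^3 nm.

λ = 1.90×10^3 nm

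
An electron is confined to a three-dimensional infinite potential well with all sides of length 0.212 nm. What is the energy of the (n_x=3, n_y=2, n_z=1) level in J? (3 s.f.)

E = 1.88×10^-17 J

For a 3D rectangular well E = (h²/8m_e)·Σ n_i²/L_i² = (6.626×10^-34)²/(8·9.109×10^-31) · [3²/(0.212 nm)² + 2²/(0.212 nm)² + 1²/(0.212 nm)²].
Evaluating gives E = 1.88×10^-17 J.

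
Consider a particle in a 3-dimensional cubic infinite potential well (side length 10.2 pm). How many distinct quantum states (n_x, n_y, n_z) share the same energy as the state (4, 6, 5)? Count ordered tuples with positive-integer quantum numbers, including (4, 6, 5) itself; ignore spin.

degeneracy = 12

The level has n_x² + n_y² + n_z² = 77. The ordered positive-integer solutions are (2, 3, 8), (2, 8, 3), (3, 2, 8), (3, 8, 2), (4, 5, 6), (4, 6, 5), (5, 4, 6), (5, 6, 4), (6, 4, 5), (6, 5, 4), (8, 2, 3), (8, 3, 2).
That gives 12 states.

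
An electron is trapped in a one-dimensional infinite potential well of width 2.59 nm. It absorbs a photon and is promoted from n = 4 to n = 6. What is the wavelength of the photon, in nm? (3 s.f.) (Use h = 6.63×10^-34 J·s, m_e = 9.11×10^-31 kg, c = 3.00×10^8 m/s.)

E_1 = h²/(8m_eL²) = 8.991×10^-21 J, so ΔE = (6² − 4²)E_1 = 1.798×10^-19 J.
λ = hc/ΔE = (6.63×10^-34·3.00×10^8)/1.798×10^-19 = 1.11×10^-6 m = 1.11×10^3 nm.

λ = 1.11×10^3 nm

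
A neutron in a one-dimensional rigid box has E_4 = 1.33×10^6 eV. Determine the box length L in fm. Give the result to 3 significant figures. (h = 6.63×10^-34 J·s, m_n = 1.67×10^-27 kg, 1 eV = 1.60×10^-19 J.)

From E_n = n²h²/(8m_nL²), L = n·h/√(8m_nE_n).
E_4 = 1.33×10^6 eV = 2.128×10^-13 J, so L = 4·6.63×10^-34/√(8·1.67×10^-27·2.128×10^-13) = 4.97×10^-14 m = 49.7 fm.

L = 49.7 fm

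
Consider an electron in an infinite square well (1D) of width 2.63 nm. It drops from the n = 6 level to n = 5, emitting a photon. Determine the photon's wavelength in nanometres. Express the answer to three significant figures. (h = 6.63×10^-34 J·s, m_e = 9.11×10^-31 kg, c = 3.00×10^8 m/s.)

E_1 = h²/(8m_eL²) = 8.720×10^-21 J, so ΔE = (6² − 5²)E_1 = 9.592×10^-20 J.
λ = hc/ΔE = (6.63×10^-34·3.00×10^8)/9.592×10^-20 = 2.07×10^-6 m = 2.07×10^3 nm.

λ = 2.07×10^3 nm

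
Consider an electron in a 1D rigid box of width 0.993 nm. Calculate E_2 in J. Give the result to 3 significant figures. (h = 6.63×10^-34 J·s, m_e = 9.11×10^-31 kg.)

E_2 = 2.45×10^-19 J

For an infinite well E_n = n²h²/(8m_eL²), so E_1 = h²/(8m_eL²) = (6.63×10^-34)²/(8·9.11×10^-31·(9.93×10^-10 m)²) = 6.117×10^-20 J.
Then E_2 = 2²·E_1 = 4·6.117×10^-20 J = 2.45×10^-19 J.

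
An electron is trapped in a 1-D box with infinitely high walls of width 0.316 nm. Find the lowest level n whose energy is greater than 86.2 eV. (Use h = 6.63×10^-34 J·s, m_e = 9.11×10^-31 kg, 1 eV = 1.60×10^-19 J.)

n = 5

E_1 = h²/(8m_eL²) = 6.040×10^-19 J = 3.775 eV.
Need n² > 86.2/3.775 = 22.83, i.e. n > 4.778.
The smallest integer satisfying this is n = 5.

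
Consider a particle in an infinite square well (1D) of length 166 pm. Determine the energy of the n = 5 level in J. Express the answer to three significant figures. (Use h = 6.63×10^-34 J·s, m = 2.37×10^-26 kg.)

For an infinite well E_n = n²h²/(8mL²), so E_1 = h²/(8mL²) = (6.63×10^-34)²/(8·2.37×10^-26·(1.66×10^-10 m)²) = 8.413×10^-23 J.
Then E_5 = 5²·E_1 = 25·8.413×10^-23 J = 2.10×10^-21 J.

E_5 = 2.10×10^-21 J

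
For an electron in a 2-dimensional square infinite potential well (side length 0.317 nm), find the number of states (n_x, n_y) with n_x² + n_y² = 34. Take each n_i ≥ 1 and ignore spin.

degeneracy = 2

The level has n_x² + n_y² = 34. The ordered positive-integer solutions are (3, 5), (5, 3).
That gives 2 states.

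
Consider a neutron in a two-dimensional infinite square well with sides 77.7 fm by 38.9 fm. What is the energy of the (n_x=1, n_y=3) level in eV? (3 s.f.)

For a 2D rectangular well E = (h²/8m_n)·Σ n_i²/L_i² = (6.626×10^-34)²/(8·1.675×10^-27) · [1²/(77.7 fm)² + 3²/(38.9 fm)²].
Evaluating gives E = 2.003×10^-13 J = 1.25×10^6 eV.

E = 1.25×10^6 eV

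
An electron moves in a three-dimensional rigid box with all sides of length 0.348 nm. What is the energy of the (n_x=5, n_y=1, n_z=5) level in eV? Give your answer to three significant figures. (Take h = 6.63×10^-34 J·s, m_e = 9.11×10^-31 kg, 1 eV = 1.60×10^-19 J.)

For a 3D rectangular well E = (h²/8m_e)·Σ n_i²/L_i² = (6.63×10^-34)²/(8·9.11×10^-31) · [5²/(0.348 nm)² + 1²/(0.348 nm)² + 5²/(0.348 nm)²].
Evaluating gives E = 2.540×10^-17 J = 159 eV.

E = 159 eV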